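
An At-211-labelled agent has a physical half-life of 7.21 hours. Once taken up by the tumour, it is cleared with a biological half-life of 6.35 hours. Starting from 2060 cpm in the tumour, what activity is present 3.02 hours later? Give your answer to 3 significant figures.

1110 cpm

1/t_eff = 1/t_phys + 1/t_biol = 1/7.21 + 1/6.35 = 0.29618 per hour.
t_eff = 7.21 × 6.35 / (7.21 + 6.35) ≈ 3.3764 hours.
Remaining = 2060 × (1/2)^(3.02/3.3764) = 2060 × (1/2)^0.89445 ≈ 1108.2 cpm.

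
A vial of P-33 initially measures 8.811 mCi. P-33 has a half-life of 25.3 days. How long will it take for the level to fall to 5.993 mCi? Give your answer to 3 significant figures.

Fraction remaining = 5.993/8.811 ≈ 0.68017.
n = log₂(8.811/5.993) = ln(1.4702)/ln 2 ≈ 0.55603 half-lives.
t = n × t½ = 0.55603 × 25.3 ≈ 14.067 days.

14.1 days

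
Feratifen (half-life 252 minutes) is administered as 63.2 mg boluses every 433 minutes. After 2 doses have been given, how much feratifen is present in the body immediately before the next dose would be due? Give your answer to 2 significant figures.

The 2 doses were given 866, 433 minutes ago.
Total = 63.2·(1/2)^(866/252) + 63.2·(1/2)^(433/252)
      = 5.8375 + 19.208 ≈ 25.045 mg.

25 mg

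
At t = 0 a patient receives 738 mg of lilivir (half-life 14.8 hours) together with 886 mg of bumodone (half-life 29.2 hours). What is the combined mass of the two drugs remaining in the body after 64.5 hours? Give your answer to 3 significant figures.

228 mg

lilivir: 738 × (1/2)^(64.5/14.8) = 738 × (1/2)^4.3581 ≈ 35.986 mg.
bumodone: 886 × (1/2)^(64.5/29.2) = 886 × (1/2)^2.2089 ≈ 191.64 mg.
Total = 35.986 + 191.64 ≈ 227.63 mg.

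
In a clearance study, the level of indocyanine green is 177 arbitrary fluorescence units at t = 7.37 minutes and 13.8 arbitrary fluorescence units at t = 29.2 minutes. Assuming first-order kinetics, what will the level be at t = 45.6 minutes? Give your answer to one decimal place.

2.0 arbitrary fluorescence units

Over Δt = 29.2 − 7.37 = 21.83 minutes, the level fell by a factor of 177/13.8 ≈ 12.826.
n = log₂(12.826) ≈ 3.681 half-lives, so t½ = 21.83/3.681 ≈ 5.9304 minutes.
From t = 29.2 to t = 45.6: 13.8 × (1/2)^((45.6−29.2)/5.9304) ≈ 2.0296 arbitrary fluorescence units.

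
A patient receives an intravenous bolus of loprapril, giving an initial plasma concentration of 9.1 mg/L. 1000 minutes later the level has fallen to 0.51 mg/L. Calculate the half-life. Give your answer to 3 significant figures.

241 minutes

A/A₀ = 0.51/9.1 ≈ 0.056044.
n = log₂(17.843) ≈ 4.1573 half-lives elapsed in 1000 minutes.
t½ = 1000/4.1573 ≈ 240.54 minutes.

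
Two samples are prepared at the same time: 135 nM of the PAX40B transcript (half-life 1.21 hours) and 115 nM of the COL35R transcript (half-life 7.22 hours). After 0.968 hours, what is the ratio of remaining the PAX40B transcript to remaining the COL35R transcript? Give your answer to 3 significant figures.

PAX40B transcript: 135 × (1/2)^(0.968/1.21) = 135 × (1/2)^0.8 ≈ 77.537 nM.
COL35R transcript: 115 × (1/2)^(0.968/7.22) = 115 × (1/2)^0.13407 ≈ 104.79 nM.
Ratio ≈ 77.537 / 104.79 ≈ 0.7399.

0.740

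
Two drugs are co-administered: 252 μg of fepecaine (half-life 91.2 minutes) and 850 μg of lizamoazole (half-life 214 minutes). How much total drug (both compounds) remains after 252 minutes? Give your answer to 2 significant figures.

410 μg

fepecaine: 252 × (1/2)^(252/91.2) = 252 × (1/2)^2.7632 ≈ 37.12 μg.
lizamoazole: 850 × (1/2)^(252/214) = 850 × (1/2)^1.1776 ≈ 375.78 μg.
Total = 37.12 + 375.78 ≈ 412.9 μg.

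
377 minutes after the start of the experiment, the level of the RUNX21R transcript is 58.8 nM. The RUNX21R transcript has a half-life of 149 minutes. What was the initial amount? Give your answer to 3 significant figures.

Number of half-lives elapsed: n = 377/149 ≈ 2.5302.
A₀ = A × 2^n = 58.8 × 2^2.5302 = 58.8 × 5.7765 ≈ 339.66 nM.

340 nM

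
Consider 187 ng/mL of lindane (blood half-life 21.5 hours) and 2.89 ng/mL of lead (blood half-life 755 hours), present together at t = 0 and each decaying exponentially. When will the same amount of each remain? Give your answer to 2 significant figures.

Set 187·(1/2)^(t/21.5) = 2.89·(1/2)^(t/755).
Taking log₂: log₂(187/2.89) = t·(1/21.5 − 1/755).
log₂(64.706) = 6.0158; 1/21.5 − 1/755 = 0.045187.
t = 6.0158 / 0.045187 ≈ 133.13 hours.

130 hours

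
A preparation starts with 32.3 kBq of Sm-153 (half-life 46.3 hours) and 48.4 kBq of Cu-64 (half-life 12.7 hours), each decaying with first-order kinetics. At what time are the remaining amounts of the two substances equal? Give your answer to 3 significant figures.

10.2 hours

Set 32.3·(1/2)^(t/46.3) = 48.4·(1/2)^(t/12.7).
Taking log₂: log₂(32.3/48.4) = t·(1/46.3 − 1/12.7).
log₂(0.66736) = -0.58347; 1/46.3 − 1/12.7 = -0.057142.
t = -0.58347 / -0.057142 ≈ 10.211 hours.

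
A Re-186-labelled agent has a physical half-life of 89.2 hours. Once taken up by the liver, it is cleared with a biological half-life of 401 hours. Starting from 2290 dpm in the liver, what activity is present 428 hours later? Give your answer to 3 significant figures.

1/t_eff = 1/t_phys + 1/t_biol = 1/89.2 + 1/401 = 0.013705 per hour.
t_eff = 89.2 × 401 / (89.2 + 401) ≈ 72.969 hours.
Remaining = 2290 × (1/2)^(428/72.969) = 2290 × (1/2)^5.8655 ≈ 39.276 dpm.

39.3 dpm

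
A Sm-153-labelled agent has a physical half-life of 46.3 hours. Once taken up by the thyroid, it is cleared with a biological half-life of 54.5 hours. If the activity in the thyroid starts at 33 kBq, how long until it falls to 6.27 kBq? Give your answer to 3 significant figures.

1/t_eff = 1/t_phys + 1/t_biol = 1/46.3 + 1/54.5 = 0.039947 per hour.
t_eff = 46.3 × 54.5 / (46.3 + 54.5) ≈ 25.033 hours.
n = log₂(33/6.27) ≈ 2.3959; t = 2.3959 × 25.033 ≈ 59.978 hours.

60.0 hours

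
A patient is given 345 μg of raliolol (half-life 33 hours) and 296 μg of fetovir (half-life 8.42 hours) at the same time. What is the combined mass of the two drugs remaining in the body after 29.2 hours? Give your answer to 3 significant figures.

raliolol: 345 × (1/2)^(29.2/33) = 345 × (1/2)^0.88485 ≈ 186.83 μg.
fetovir: 296 × (1/2)^(29.2/8.42) = 296 × (1/2)^3.4679 ≈ 26.751 μg.
Total = 186.83 + 26.751 ≈ 213.58 μg.

214 μg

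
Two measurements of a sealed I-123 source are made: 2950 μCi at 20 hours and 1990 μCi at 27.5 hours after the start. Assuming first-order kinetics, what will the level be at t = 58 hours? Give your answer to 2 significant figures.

Over Δt = 27.5 − 20 = 7.5 hours, the level fell by a factor of 2950/1990 ≈ 1.4824.
n = log₂(1.4824) ≈ 0.56795 half-lives, so t½ = 7.5/0.56795 ≈ 13.205 hours.
From t = 27.5 to t = 58: 1990 × (1/2)^((58−27.5)/13.205) ≈ 401.4 μCi.

400 μCi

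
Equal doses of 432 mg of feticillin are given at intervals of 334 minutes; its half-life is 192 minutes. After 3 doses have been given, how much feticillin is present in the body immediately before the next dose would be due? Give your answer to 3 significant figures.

The 3 doses were given 1002, 668, 334 minutes ago.
Total = 432·(1/2)^(1002/192) + 432·(1/2)^(668/192) + 432·(1/2)^(334/192)
      = 11.601 + 38.739 + 129.37 ≈ 179.7 mg.

180 mg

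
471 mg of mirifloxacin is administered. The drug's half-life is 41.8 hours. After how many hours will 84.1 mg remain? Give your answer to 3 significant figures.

104 hours

Fraction remaining = 84.1/471 ≈ 0.17856.
n = log₂(471/84.1) = ln(5.6005)/ln 2 ≈ 2.4855 half-lives.
t = n × t½ = 2.4855 × 41.8 ≈ 103.9 hours.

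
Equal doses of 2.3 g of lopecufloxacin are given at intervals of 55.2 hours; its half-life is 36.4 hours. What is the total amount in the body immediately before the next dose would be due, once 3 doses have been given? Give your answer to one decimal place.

1.2 g

The 3 doses were given 165.6, 110.4, 55.2 hours ago.
Total = 2.3·(1/2)^(165.6/36.4) + 2.3·(1/2)^(110.4/36.4) + 2.3·(1/2)^(55.2/36.4)
      = 0.098222 + 0.281 + 0.80393 ≈ 1.1832 g.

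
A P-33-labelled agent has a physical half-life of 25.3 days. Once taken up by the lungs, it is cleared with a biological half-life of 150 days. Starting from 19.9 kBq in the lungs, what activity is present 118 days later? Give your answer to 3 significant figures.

1/t_eff = 1/t_phys + 1/t_biol = 1/25.3 + 1/150 = 0.046192 per day.
t_eff = 25.3 × 150 / (25.3 + 150) ≈ 21.649 days.
Remaining = 19.9 × (1/2)^(118/21.649) = 19.9 × (1/2)^5.4507 ≈ 0.45502 kBq.

0.455 kBq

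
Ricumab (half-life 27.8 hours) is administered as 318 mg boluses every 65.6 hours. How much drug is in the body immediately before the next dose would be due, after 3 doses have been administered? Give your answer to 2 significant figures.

The 3 doses were given 196.8, 131.2, 65.6 hours ago.
Total = 318·(1/2)^(196.8/27.8) + 318·(1/2)^(131.2/27.8) + 318·(1/2)^(65.6/27.8)
      = 2.3518 + 12.071 + 61.956 ≈ 76.379 mg.

76 mg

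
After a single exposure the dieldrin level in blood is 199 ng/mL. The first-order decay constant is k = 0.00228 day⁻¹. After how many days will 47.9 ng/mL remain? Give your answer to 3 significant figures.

t½ = ln 2 / k = 0.69315 / 0.00228 ≈ 304.01 days.
Fraction remaining = 47.9/199 ≈ 0.2407.
n = log₂(199/47.9) = ln(4.1545)/ln 2 ≈ 2.0547 half-lives.
t = n × t½ = 2.0547 × 304.01 ≈ 624.64 days.

625 days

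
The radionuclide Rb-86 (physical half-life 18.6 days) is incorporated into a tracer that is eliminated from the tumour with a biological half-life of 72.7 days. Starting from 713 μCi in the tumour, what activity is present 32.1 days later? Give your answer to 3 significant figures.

1/t_eff = 1/t_phys + 1/t_biol = 1/18.6 + 1/72.7 = 0.067519 per day.
t_eff = 18.6 × 72.7 / (18.6 + 72.7) ≈ 14.811 days.
Remaining = 713 × (1/2)^(32.1/14.811) = 713 × (1/2)^2.1673 ≈ 158.73 μCi.

159 μCi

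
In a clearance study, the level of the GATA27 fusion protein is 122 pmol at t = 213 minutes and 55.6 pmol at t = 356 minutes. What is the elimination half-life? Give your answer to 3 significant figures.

Over Δt = 356 − 213 = 143 minutes, the level fell by a factor of 122/55.6 ≈ 2.1942.
n = log₂(2.1942) ≈ 1.1337 half-lives, so t½ = 143/1.1337 ≈ 126.13 minutes.

126 minutes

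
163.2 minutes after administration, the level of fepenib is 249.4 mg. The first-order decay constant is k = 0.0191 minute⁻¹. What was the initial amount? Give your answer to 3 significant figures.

t½ = ln 2 / k = 0.69315 / 0.0191 ≈ 36.29 minutes.
Number of half-lives elapsed: n = 163.2/36.29 ≈ 4.4971.
A₀ = A × 2^n = 249.4 × 2^4.4971 = 249.4 × 22.581 ≈ 5631.8 mg.

5630 mg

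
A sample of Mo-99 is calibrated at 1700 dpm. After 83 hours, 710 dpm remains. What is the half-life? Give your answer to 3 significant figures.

65.9 hours

A/A₀ = 710/1700 ≈ 0.41765.
n = log₂(2.3944) ≈ 1.2596 half-lives elapsed in 83 hours.
t½ = 83/1.2596 ≈ 65.892 hours.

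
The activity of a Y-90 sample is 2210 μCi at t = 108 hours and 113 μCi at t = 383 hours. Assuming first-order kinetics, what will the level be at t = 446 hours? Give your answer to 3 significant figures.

Over Δt = 383 − 108 = 275 hours, the level fell by a factor of 2210/113 ≈ 19.558.
n = log₂(19.558) ≈ 4.2897 half-lives, so t½ = 275/4.2897 ≈ 64.108 hours.
From t = 383 to t = 446: 113 × (1/2)^((446−383)/64.108) ≈ 57.181 μCi.

57.2 μCi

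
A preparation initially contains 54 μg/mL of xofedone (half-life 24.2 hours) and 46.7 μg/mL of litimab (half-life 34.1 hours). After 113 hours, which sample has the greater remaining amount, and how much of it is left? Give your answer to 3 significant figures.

litimab, 4.70 μg/mL

xofedone: 54 × (1/2)^4.6694 ≈ 2.1221 μg/mL.
litimab: 46.7 × (1/2)^3.3138 ≈ 4.6964 μg/mL.
Litimab has more remaining, at ≈ 4.6964 μg/mL.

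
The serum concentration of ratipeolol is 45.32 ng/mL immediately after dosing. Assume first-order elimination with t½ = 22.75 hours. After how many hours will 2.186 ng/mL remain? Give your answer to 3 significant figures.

99.5 hours

Fraction remaining = 2.186/45.32 ≈ 0.048235.
n = log₂(45.32/2.186) = ln(20.732)/ln 2 ≈ 4.3738 half-lives.
t = n × t½ = 4.3738 × 22.75 ≈ 99.504 hours.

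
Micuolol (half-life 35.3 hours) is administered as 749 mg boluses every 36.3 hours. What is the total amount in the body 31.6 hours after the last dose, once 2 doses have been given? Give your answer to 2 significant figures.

The 2 doses were given 67.9, 31.6 hours ago.
Total = 749·(1/2)^(67.9/35.3) + 749·(1/2)^(31.6/35.3)
      = 197.45 + 402.72 ≈ 600.17 mg.

600 mg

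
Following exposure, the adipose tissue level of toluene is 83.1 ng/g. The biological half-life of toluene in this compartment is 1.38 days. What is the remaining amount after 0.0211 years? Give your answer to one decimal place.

Convert the elapsed time: 0.0211 years = 7.7015 days.
Number of half-lives: n = 7.7015/1.38 ≈ 5.5808.
Remaining = 83.1 × (1/2)^5.5808 = 83.1 × 0.020894 ≈ 1.7363 ng/g.

1.7 ng/g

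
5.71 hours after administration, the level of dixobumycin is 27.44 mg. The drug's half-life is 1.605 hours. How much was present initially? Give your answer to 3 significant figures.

Number of half-lives elapsed: n = 5.71/1.605 ≈ 3.5576.
A₀ = A × 2^n = 27.44 × 2^3.5576 = 27.44 × 11.775 ≈ 323.1 mg.

323 mg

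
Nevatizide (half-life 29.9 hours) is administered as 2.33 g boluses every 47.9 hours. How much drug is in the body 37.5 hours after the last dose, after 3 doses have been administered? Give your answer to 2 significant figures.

The 3 doses were given 133.3, 85.4, 37.5 hours ago.
Total = 2.33·(1/2)^(133.3/29.9) + 2.33·(1/2)^(85.4/29.9) + 2.33·(1/2)^(37.5/29.9)
      = 0.106 + 0.32178 + 0.97681 ≈ 1.4046 g.

1.4 g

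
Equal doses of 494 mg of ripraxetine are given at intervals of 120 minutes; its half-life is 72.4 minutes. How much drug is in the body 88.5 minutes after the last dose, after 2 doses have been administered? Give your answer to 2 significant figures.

The 2 doses were given 208.5, 88.5 minutes ago.
Total = 494·(1/2)^(208.5/72.4) + 494·(1/2)^(88.5/72.4)
      = 67.114 + 211.72 ≈ 278.83 mg.

280 mg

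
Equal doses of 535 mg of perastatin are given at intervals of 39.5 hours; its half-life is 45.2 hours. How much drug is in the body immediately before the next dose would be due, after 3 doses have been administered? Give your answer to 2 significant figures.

The 3 doses were given 118.5, 79, 39.5 hours ago.
Total = 535·(1/2)^(118.5/45.2) + 535·(1/2)^(79/45.2) + 535·(1/2)^(39.5/45.2)
      = 86.926 + 159.3 + 291.93 ≈ 538.16 mg.

540 mg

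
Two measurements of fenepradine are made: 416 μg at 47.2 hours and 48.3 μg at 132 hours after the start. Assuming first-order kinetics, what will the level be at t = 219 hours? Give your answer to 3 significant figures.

5.30 μg

Over Δt = 132 − 47.2 = 84.8 hours, the level fell by a factor of 416/48.3 ≈ 8.6128.
n = log₂(8.6128) ≈ 3.1065 half-lives, so t½ = 84.8/3.1065 ≈ 27.298 hours.
From t = 132 to t = 219: 48.3 × (1/2)^((219−132)/27.298) ≈ 5.3032 μg.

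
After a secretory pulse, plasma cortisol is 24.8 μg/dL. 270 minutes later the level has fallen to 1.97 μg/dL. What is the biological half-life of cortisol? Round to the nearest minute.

74 minutes

A/A₀ = 1.97/24.8 ≈ 0.079435.
n = log₂(12.589) ≈ 3.6541 half-lives elapsed in 270 minutes.
t½ = 270/3.6541 ≈ 73.89 minutes.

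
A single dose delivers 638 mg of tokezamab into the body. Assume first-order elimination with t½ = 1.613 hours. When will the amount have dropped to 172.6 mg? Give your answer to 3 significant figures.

3.04 hours

Fraction remaining = 172.6/638 ≈ 0.27053.
n = log₂(638/172.6) = ln(3.6964)/ln 2 ≈ 1.8861 half-lives.
t = n × t½ = 1.8861 × 1.613 ≈ 3.0423 hours.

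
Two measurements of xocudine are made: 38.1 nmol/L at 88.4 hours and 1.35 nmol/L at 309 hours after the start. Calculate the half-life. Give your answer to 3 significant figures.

Over Δt = 309 − 88.4 = 220.6 hours, the level fell by a factor of 38.1/1.35 ≈ 28.222.
n = log₂(28.222) ≈ 4.8188 half-lives, so t½ = 220.6/4.8188 ≈ 45.779 hours.

45.8 hours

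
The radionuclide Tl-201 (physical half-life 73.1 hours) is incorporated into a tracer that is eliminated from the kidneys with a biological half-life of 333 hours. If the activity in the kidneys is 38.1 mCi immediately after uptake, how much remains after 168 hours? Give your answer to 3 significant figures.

5.46 mCi

1/t_eff = 1/t_phys + 1/t_biol = 1/73.1 + 1/333 = 0.016683 per hour.
t_eff = 73.1 × 333 / (73.1 + 333) ≈ 59.942 hours.
Remaining = 38.1 × (1/2)^(168/59.942) = 38.1 × (1/2)^2.8027 ≈ 5.4603 mCi.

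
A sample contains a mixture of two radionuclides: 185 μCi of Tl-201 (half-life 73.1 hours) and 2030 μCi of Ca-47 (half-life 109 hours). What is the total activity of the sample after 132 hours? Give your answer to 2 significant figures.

930 μCi

Tl-201: 185 × (1/2)^(132/73.1) = 185 × (1/2)^1.8057 ≈ 52.916 μCi.
Ca-47: 2030 × (1/2)^(132/109) = 2030 × (1/2)^1.211 ≈ 876.89 μCi.
Total = 52.916 + 876.89 ≈ 929.81 μCi.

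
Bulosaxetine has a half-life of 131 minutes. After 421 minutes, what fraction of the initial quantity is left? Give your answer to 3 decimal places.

0.108

n = 421/131 ≈ 3.2137 half-lives.
Fraction remaining = (1/2)^3.2137 ≈ 0.10779.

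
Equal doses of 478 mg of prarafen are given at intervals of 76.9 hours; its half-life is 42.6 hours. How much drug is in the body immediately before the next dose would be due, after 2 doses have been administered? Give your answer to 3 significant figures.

The 2 doses were given 153.8, 76.9 hours ago.
Total = 478·(1/2)^(153.8/42.6) + 478·(1/2)^(76.9/42.6)
      = 39.139 + 136.78 ≈ 175.92 mg.

176 mg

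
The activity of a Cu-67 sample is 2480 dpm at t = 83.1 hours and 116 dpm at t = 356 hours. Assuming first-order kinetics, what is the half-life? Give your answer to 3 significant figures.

61.8 hours

Over Δt = 356 − 83.1 = 272.9 hours, the level fell by a factor of 2480/116 ≈ 21.379.
n = log₂(21.379) ≈ 4.4181 half-lives, so t½ = 272.9/4.4181 ≈ 61.768 hours.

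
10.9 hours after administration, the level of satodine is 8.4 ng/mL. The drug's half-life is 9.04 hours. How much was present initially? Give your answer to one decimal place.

Number of half-lives elapsed: n = 10.9/9.04 ≈ 1.2058.
A₀ = A × 2^n = 8.4 × 2^1.2058 = 8.4 × 2.3066 ≈ 19.375 ng/mL.

19.4 ng/mL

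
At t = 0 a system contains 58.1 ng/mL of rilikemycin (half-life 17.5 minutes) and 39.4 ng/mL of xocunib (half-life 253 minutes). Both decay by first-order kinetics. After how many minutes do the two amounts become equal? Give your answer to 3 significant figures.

10.5 minutes

Set 58.1·(1/2)^(t/17.5) = 39.4·(1/2)^(t/253).
Taking log₂: log₂(58.1/39.4) = t·(1/17.5 − 1/253).
log₂(1.4746) = 0.56034; 1/17.5 − 1/253 = 0.05319.
t = 0.56034 / 0.05319 ≈ 10.535 minutes.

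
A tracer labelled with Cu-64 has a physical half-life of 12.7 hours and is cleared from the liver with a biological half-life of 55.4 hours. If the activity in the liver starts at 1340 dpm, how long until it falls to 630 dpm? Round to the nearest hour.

11 hours

1/t_eff = 1/t_phys + 1/t_biol = 1/12.7 + 1/55.4 = 0.096791 per hour.
t_eff = 12.7 × 55.4 / (12.7 + 55.4) ≈ 10.332 hours.
n = log₂(1340/630) ≈ 1.0888; t = 1.0888 × 10.332 ≈ 11.249 hours.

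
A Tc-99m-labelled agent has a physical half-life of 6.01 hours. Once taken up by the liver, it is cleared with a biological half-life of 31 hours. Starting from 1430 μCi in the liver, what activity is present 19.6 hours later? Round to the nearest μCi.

1/t_eff = 1/t_phys + 1/t_biol = 1/6.01 + 1/31 = 0.19865 per hour.
t_eff = 6.01 × 31 / (6.01 + 31) ≈ 5.034 hours.
Remaining = 1430 × (1/2)^(19.6/5.034) = 1430 × (1/2)^3.8935 ≈ 96.223 μCi.

96 μCi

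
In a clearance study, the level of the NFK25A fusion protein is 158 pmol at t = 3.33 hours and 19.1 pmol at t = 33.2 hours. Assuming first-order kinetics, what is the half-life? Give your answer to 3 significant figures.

Over Δt = 33.2 − 3.33 = 29.87 hours, the level fell by a factor of 158/19.1 ≈ 8.2723.
n = log₂(8.2723) ≈ 3.0483 half-lives, so t½ = 29.87/3.0483 ≈ 9.799 hours.

9.80 hours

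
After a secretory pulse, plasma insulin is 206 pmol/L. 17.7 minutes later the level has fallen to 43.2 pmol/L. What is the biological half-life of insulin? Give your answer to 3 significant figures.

7.85 minutes

A/A₀ = 43.2/206 ≈ 0.20971.
n = log₂(4.7685) ≈ 2.2535 half-lives elapsed in 17.7 minutes.
t½ = 17.7/2.2535 ≈ 7.8543 minutes.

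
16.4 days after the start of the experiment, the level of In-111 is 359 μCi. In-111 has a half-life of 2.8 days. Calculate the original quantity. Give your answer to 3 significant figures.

Number of half-lives elapsed: n = 16.4/2.8 ≈ 5.8571.
A₀ = A × 2^n = 359 × 2^5.8571 = 359 × 57.966 ≈ 20810 μCi.

20800 μCi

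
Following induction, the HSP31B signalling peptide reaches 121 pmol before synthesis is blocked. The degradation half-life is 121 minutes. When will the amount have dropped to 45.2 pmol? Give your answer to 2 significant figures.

170 minutes

Fraction remaining = 45.2/121 ≈ 0.37355.
n = log₂(121/45.2) = ln(2.677)/ln 2 ≈ 1.4206 half-lives.
t = n × t½ = 1.4206 × 121 ≈ 171.89 minutes.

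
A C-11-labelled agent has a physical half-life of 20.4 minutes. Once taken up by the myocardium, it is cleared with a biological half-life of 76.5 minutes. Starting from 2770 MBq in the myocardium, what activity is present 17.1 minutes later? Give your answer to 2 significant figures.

1300 MBq

1/t_eff = 1/t_phys + 1/t_biol = 1/20.4 + 1/76.5 = 0.062092 per minute.
t_eff = 20.4 × 76.5 / (20.4 + 76.5) ≈ 16.105 minutes.
Remaining = 2770 × (1/2)^(17.1/16.105) = 2770 × (1/2)^1.0618 ≈ 1327 MBq.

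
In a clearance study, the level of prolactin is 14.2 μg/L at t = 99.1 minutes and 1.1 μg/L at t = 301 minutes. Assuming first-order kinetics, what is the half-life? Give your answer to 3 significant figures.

54.7 minutes

Over Δt = 301 − 99.1 = 201.9 minutes, the level fell by a factor of 14.2/1.1 ≈ 12.909.
n = log₂(12.909) ≈ 3.6903 half-lives, so t½ = 201.9/3.6903 ≈ 54.711 minutes.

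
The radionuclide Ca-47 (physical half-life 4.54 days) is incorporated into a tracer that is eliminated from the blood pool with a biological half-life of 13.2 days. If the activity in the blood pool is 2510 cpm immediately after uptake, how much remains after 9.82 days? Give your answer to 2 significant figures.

1/t_eff = 1/t_phys + 1/t_biol = 1/4.54 + 1/13.2 = 0.29602 per day.
t_eff = 4.54 × 13.2 / (4.54 + 13.2) ≈ 3.3781 days.
Remaining = 2510 × (1/2)^(9.82/3.3781) = 2510 × (1/2)^2.9069 ≈ 334.66 cpm.

330 cpm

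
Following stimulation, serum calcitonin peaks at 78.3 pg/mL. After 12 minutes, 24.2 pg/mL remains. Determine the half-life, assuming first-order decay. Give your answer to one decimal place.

7.1 minutes

A/A₀ = 24.2/78.3 ≈ 0.30907.
n = log₂(3.2355) ≈ 1.694 half-lives elapsed in 12 minutes.
t½ = 12/1.694 ≈ 7.0838 minutes.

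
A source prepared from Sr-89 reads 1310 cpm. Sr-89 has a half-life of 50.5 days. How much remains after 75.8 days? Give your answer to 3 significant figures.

463 cpm

Number of half-lives: n = 75.8/50.5 ≈ 1.501.
Remaining = 1310 × (1/2)^1.501 = 1310 × 0.35331 ≈ 462.84 cpm.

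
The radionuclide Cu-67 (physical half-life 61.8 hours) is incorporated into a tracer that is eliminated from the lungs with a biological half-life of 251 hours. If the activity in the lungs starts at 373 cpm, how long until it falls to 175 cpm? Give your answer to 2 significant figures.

54 hours

1/t_eff = 1/t_phys + 1/t_biol = 1/61.8 + 1/251 = 0.020165 per hour.
t_eff = 61.8 × 251 / (61.8 + 251) ≈ 49.59 hours.
n = log₂(373/175) ≈ 1.0918; t = 1.0918 × 49.59 ≈ 54.144 hours.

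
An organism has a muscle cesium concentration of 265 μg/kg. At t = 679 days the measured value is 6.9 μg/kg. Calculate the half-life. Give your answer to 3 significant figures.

129 days

A/A₀ = 6.9/265 ≈ 0.026038.
n = log₂(38.406) ≈ 5.2633 half-lives elapsed in 679 days.
t½ = 679/5.2633 ≈ 129.01 days.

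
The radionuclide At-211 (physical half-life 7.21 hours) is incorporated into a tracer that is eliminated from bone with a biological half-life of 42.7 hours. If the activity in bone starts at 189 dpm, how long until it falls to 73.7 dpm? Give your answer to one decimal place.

1/t_eff = 1/t_phys + 1/t_biol = 1/7.21 + 1/42.7 = 0.16212 per hour.
t_eff = 7.21 × 42.7 / (7.21 + 42.7) ≈ 6.1684 hours.
n = log₂(189/73.7) ≈ 1.3586; t = 1.3586 × 6.1684 ≈ 8.3808 hours.

8.4 hours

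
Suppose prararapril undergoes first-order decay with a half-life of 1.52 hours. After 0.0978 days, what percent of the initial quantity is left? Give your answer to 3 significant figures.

0.0978 days = 2.3472 hours.
n = 2.3472/1.52 ≈ 1.5442 half-lives.
Fraction remaining = (1/2)^1.5442 ≈ 0.34288, i.e. 34.288%.

34.3%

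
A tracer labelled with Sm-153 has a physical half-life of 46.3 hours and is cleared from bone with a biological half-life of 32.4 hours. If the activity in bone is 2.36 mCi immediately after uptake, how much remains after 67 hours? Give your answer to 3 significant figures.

1/t_eff = 1/t_phys + 1/t_biol = 1/46.3 + 1/32.4 = 0.052462 per hour.
t_eff = 46.3 × 32.4 / (46.3 + 32.4) ≈ 19.061 hours.
Remaining = 2.36 × (1/2)^(67/19.061) = 2.36 × (1/2)^3.515 ≈ 0.20644 mCi.

0.206 mCi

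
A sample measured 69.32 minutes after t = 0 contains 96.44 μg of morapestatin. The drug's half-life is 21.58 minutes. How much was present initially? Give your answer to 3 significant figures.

Number of half-lives elapsed: n = 69.32/21.58 ≈ 3.2122.
A₀ = A × 2^n = 96.44 × 2^3.2122 = 96.44 × 9.2678 ≈ 893.79 μg.

894 μg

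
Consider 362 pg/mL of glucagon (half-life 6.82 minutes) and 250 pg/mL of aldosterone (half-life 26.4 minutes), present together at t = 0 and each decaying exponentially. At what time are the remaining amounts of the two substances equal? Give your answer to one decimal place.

4.9 minutes

Set 362·(1/2)^(t/6.82) = 250·(1/2)^(t/26.4).
Taking log₂: log₂(362/250) = t·(1/6.82 − 1/26.4).
log₂(1.448) = 0.53406; 1/6.82 − 1/26.4 = 0.10875.
t = 0.53406 / 0.10875 ≈ 4.911 minutes.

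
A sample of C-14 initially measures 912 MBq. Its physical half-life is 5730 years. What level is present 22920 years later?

57 MBq

Elapsed time is 4 half-lives (22920/5730).
Each half-life halves the amount: 912 × (1/2)^4 = 912/16 = 57 MBq.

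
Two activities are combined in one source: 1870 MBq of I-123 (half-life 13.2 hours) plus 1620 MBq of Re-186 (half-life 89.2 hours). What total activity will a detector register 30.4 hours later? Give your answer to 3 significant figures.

I-123: 1870 × (1/2)^(30.4/13.2) = 1870 × (1/2)^2.303 ≈ 378.93 MBq.
Re-186: 1620 × (1/2)^(30.4/89.2) = 1620 × (1/2)^0.34081 ≈ 1279.2 MBq.
Total = 378.93 + 1279.2 ≈ 1658.1 MBq.

1660 MBq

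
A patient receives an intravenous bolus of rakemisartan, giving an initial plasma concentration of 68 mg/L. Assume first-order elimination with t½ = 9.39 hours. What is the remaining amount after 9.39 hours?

Elapsed time is 1 half-life (9.39/9.39).
Each half-life halves the amount: 68 × (1/2)^1 = 68/2 = 34 mg/L.

34 mg/L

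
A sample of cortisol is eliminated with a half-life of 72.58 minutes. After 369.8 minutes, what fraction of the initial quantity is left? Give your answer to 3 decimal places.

n = 369.8/72.58 ≈ 5.0951 half-lives.
Fraction remaining = (1/2)^5.0951 ≈ 0.029257.

0.029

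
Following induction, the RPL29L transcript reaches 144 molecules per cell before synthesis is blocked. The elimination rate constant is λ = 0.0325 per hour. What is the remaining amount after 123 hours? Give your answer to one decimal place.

t½ = ln 2 / λ = 0.69315 / 0.0325 ≈ 21.328 hours.
Number of half-lives: n = 123/21.328 ≈ 5.7672.
Remaining = 144 × (1/2)^5.7672 = 144 × 0.018361 ≈ 2.6441 molecules per cell.

2.6 molecules per cell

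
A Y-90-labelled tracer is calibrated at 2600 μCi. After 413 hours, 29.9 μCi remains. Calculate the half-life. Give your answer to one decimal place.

64.1 hours

A/A₀ = 29.9/2600 ≈ 0.0115.
n = log₂(86.957) ≈ 6.4422 half-lives elapsed in 413 hours.
t½ = 413/6.4422 ≈ 64.108 hours.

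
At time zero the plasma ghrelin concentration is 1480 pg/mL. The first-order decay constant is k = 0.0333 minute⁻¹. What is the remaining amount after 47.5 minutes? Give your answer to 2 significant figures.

300 pg/mL

t½ = ln 2 / k = 0.69315 / 0.0333 ≈ 20.815 minutes.
Number of half-lives: n = 47.5/20.815 ≈ 2.282.
Remaining = 1480 × (1/2)^2.282 = 1480 × 0.20561 ≈ 304.31 pg/mL.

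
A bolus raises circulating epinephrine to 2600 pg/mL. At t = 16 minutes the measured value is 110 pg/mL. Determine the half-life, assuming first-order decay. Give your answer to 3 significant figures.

A/A₀ = 110/2600 ≈ 0.042308.
n = log₂(23.636) ≈ 4.5629 half-lives elapsed in 16 minutes.
t½ = 16/4.5629 ≈ 3.5065 minutes.

3.51 minutes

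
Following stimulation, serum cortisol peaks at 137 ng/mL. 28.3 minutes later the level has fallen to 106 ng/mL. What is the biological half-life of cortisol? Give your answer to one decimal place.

76.5 minutes

A/A₀ = 106/137 ≈ 0.77372.
n = log₂(1.2925) ≈ 0.37011 half-lives elapsed in 28.3 minutes.
t½ = 28.3/0.37011 ≈ 76.463 minutes.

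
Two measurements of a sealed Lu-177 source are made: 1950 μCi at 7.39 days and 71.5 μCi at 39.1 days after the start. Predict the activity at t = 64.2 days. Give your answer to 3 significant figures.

Over Δt = 39.1 − 7.39 = 31.71 days, the level fell by a factor of 1950/71.5 ≈ 27.273.
n = log₂(27.273) ≈ 4.7694 half-lives, so t½ = 31.71/4.7694 ≈ 6.6487 days.
From t = 39.1 to t = 64.2: 71.5 × (1/2)^((64.2−39.1)/6.6487) ≈ 5.2222 μCi.

5.22 μCi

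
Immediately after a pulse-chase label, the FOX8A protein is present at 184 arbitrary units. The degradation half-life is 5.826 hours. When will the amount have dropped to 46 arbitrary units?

46/184 = 1/4, so 2 half-lives have elapsed.
t = 2 × 5.826 = 11.652 hours.

11.652 hours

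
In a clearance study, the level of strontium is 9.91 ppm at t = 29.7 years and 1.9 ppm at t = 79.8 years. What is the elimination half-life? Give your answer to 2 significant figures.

21 years

Over Δt = 79.8 − 29.7 = 50.1 years, the level fell by a factor of 9.91/1.9 ≈ 5.2158.
n = log₂(5.2158) ≈ 2.3829 half-lives, so t½ = 50.1/2.3829 ≈ 21.025 years.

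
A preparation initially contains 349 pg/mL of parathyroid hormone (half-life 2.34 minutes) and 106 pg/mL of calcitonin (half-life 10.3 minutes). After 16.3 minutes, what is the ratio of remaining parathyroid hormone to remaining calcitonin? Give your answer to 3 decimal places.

parathyroid hormone: 349 × (1/2)^(16.3/2.34) = 349 × (1/2)^6.9658 ≈ 2.7919 pg/mL.
calcitonin: 106 × (1/2)^(16.3/10.3) = 106 × (1/2)^1.5825 ≈ 35.393 pg/mL.
Ratio ≈ 2.7919 / 35.393 ≈ 0.078884.

0.079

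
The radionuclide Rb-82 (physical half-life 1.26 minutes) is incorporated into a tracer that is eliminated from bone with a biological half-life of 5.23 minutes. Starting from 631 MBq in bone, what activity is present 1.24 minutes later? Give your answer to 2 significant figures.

1/t_eff = 1/t_phys + 1/t_biol = 1/1.26 + 1/5.23 = 0.98486 per minute.
t_eff = 1.26 × 5.23 / (1.26 + 5.23) ≈ 1.0154 minutes.
Remaining = 631 × (1/2)^(1.24/1.0154) = 631 × (1/2)^1.2212 ≈ 270.65 MBq.

270 MBq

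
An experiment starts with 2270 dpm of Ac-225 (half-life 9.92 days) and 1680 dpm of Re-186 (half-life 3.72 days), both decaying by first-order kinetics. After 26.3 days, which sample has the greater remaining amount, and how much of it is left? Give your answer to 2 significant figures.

Ac-225, 360 dpm

Ac-225: 2270 × (1/2)^2.6512 ≈ 361.35 dpm.
Re-186: 1680 × (1/2)^7.0699 ≈ 12.504 dpm.
Ac-225 has more remaining, at ≈ 361.35 dpm.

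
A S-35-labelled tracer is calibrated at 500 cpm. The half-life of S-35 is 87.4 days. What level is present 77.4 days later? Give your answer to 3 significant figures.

271 cpm

Number of half-lives: n = 77.4/87.4 ≈ 0.88558.
Remaining = 500 × (1/2)^0.88558 = 500 × 0.54127 ≈ 270.63 cpm.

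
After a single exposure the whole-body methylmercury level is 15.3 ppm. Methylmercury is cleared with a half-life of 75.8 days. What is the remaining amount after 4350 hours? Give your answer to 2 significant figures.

Convert the elapsed time: 4350 hours = 181.25 days.
Number of half-lives: n = 181.25/75.8 ≈ 2.3912.
Remaining = 15.3 × (1/2)^2.3912 = 15.3 × 0.19063 ≈ 2.9166 ppm.

2.9 ppm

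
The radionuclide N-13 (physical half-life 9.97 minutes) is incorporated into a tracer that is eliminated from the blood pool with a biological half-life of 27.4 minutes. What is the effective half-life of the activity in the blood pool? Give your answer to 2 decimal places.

1/t_eff = 1/t_phys + 1/t_biol = 1/9.97 + 1/27.4 = 0.1368 per minute.
t_eff = 9.97 × 27.4 / (9.97 + 27.4) ≈ 7.3101 minutes.

7.31 minutes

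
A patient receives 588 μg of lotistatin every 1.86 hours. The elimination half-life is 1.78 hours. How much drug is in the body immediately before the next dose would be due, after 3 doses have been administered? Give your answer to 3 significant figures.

490 μg

The 3 doses were given 5.58, 3.72, 1.86 hours ago.
Total = 588·(1/2)^(5.58/1.78) + 588·(1/2)^(3.72/1.78) + 588·(1/2)^(1.86/1.78)
      = 66.942 + 138.12 + 284.98 ≈ 490.04 μg.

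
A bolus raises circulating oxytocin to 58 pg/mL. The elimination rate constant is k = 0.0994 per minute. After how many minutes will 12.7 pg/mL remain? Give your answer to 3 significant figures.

t½ = ln 2 / k = 0.69315 / 0.0994 ≈ 6.9733 minutes.
Fraction remaining = 12.7/58 ≈ 0.21897.
n = log₂(58/12.7) = ln(4.5669)/ln 2 ≈ 2.1912 half-lives.
t = n × t½ = 2.1912 × 6.9733 ≈ 15.28 minutes.

15.3 minutes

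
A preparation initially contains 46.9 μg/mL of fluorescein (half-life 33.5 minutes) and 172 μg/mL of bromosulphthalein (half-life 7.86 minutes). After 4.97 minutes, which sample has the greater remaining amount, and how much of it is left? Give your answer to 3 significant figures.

bromosulphthalein, 111 μg/mL

fluorescein: 46.9 × (1/2)^0.14836 ≈ 42.317 μg/mL.
bromosulphthalein: 172 × (1/2)^0.63232 ≈ 110.96 μg/mL.
Bromosulphthalein has more remaining, at ≈ 110.96 μg/mL.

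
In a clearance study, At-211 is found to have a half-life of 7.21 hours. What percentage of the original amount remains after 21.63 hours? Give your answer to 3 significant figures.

n = 21.63/7.21 ≈ 3 half-lives.
Fraction remaining = (1/2)^3 ≈ 0.125, i.e. 12.5%.

12.5%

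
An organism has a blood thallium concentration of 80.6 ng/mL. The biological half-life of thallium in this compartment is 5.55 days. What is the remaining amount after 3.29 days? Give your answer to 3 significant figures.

Number of half-lives: n = 3.29/5.55 ≈ 0.59279.
Remaining = 80.6 × (1/2)^0.59279 = 80.6 × 0.66306 ≈ 53.442 ng/mL.

53.4 ng/mL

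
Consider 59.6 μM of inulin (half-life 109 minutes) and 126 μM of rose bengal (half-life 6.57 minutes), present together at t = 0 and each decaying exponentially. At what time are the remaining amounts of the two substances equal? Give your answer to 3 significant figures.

Set 59.6·(1/2)^(t/109) = 126·(1/2)^(t/6.57).
Taking log₂: log₂(59.6/126) = t·(1/109 − 1/6.57).
log₂(0.47302) = -1.08; 1/109 − 1/6.57 = -0.14303.
t = -1.08 / -0.14303 ≈ 7.551 minutes.

7.55 minutes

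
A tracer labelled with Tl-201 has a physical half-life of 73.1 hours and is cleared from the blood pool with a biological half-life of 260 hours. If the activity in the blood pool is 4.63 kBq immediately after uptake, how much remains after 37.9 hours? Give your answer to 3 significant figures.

1/t_eff = 1/t_phys + 1/t_biol = 1/73.1 + 1/260 = 0.017526 per hour.
t_eff = 73.1 × 260 / (73.1 + 260) ≈ 57.058 hours.
Remaining = 4.63 × (1/2)^(37.9/57.058) = 4.63 × (1/2)^0.66424 ≈ 2.9216 kBq.

2.92 kBq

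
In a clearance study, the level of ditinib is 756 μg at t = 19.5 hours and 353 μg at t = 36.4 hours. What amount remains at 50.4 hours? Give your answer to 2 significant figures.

Over Δt = 36.4 − 19.5 = 16.9 hours, the level fell by a factor of 756/353 ≈ 2.1416.
n = log₂(2.1416) ≈ 1.0987 half-lives, so t½ = 16.9/1.0987 ≈ 15.382 hours.
From t = 36.4 to t = 50.4: 353 × (1/2)^((50.4−36.4)/15.382) ≈ 187.84 μg.

190 μg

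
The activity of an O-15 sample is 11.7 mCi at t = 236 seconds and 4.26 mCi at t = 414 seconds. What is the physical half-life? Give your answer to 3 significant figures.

Over Δt = 414 − 236 = 178 seconds, the level fell by a factor of 11.7/4.26 ≈ 2.7465.
n = log₂(2.7465) ≈ 1.4576 half-lives, so t½ = 178/1.4576 ≈ 122.12 seconds.

122 seconds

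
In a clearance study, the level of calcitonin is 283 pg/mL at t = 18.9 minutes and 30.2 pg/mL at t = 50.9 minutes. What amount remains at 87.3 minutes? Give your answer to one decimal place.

Over Δt = 50.9 − 18.9 = 32 minutes, the level fell by a factor of 283/30.2 ≈ 9.3709.
n = log₂(9.3709) ≈ 3.2282 half-lives, so t½ = 32/3.2282 ≈ 9.9127 minutes.
From t = 50.9 to t = 87.3: 30.2 × (1/2)^((87.3−50.9)/9.9127) ≈ 2.3692 pg/mL.

2.4 pg/mL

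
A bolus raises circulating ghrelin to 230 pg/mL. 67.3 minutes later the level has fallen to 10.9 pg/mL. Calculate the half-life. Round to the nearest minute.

15 minutes

A/A₀ = 10.9/230 ≈ 0.047391.
n = log₂(21.101) ≈ 4.3992 half-lives elapsed in 67.3 minutes.
t½ = 67.3/4.3992 ≈ 15.298 minutes.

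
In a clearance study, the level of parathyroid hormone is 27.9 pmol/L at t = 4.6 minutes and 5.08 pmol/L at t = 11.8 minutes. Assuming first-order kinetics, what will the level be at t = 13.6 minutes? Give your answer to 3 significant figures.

Over Δt = 11.8 − 4.6 = 7.2 minutes, the level fell by a factor of 27.9/5.08 ≈ 5.4921.
n = log₂(5.4921) ≈ 2.4574 half-lives, so t½ = 7.2/2.4574 ≈ 2.93 minutes.
From t = 11.8 to t = 13.6: 5.08 × (1/2)^((13.6−11.8)/2.93) ≈ 3.3184 pmol/L.

3.32 pmol/L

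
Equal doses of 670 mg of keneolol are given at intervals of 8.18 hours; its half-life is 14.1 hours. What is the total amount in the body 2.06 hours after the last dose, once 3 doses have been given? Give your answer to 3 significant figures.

The 3 doses were given 18.42, 10.24, 2.06 hours ago.
Total = 670·(1/2)^(18.42/14.1) + 670·(1/2)^(10.24/14.1) + 670·(1/2)^(2.06/14.1)
      = 270.9 + 405 + 605.47 ≈ 1281.4 mg.

1280 mg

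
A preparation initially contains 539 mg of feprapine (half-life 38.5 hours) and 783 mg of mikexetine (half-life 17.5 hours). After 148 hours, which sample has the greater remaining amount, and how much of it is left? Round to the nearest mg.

feprapine: 539 × (1/2)^3.8442 ≈ 37.53 mg.
mikexetine: 783 × (1/2)^8.4571 ≈ 2.228 mg.
Feprapine has more remaining, at ≈ 37.53 mg.

feprapine, 38 mg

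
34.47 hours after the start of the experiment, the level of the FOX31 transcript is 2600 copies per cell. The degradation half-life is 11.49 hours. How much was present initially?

Number of half-lives elapsed: n = 34.47/11.49 ≈ 3.
A₀ = A × 2^n = 2600 × 2^3 = 2600 × 8 ≈ 20800 copies per cell.

20800 copies per cell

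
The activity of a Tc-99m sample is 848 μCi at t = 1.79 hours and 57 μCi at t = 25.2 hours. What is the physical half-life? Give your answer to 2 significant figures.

6.0 hours

Over Δt = 25.2 − 1.79 = 23.41 hours, the level fell by a factor of 848/57 ≈ 14.877.
n = log₂(14.877) ≈ 3.895 half-lives, so t½ = 23.41/3.895 ≈ 6.0102 hours.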